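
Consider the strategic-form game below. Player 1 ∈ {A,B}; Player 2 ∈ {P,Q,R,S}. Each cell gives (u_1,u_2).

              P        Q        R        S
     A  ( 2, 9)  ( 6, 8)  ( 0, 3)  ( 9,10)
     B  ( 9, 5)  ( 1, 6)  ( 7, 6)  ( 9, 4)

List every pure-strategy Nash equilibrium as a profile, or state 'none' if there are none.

PSNE = {(A,S), (B,R)}

(A,P): not NE [P1→B gives 9>2; P2→S gives 10>9]
(A,Q): not NE [P2→S gives 10>8]
(A,R): not NE [P1→B gives 7>0; P2→S gives 10>3]
(A,S): NE
(B,P): not NE [P2→R gives 6>5]
(B,Q): not NE [P1→A gives 6>1]
(B,R): NE
(B,S): not NE [P2→R gives 6>4]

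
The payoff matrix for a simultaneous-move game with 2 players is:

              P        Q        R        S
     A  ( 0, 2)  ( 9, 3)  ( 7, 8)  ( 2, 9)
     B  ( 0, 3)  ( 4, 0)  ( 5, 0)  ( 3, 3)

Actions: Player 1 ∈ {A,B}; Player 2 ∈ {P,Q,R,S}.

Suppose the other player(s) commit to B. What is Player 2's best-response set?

u_2(P vs B) = 3
u_2(Q vs B) = 0
u_2(R vs B) = 0
u_2(S vs B) = 3
max payoff 3 at {P,S}

argmax u_2 = {P,S}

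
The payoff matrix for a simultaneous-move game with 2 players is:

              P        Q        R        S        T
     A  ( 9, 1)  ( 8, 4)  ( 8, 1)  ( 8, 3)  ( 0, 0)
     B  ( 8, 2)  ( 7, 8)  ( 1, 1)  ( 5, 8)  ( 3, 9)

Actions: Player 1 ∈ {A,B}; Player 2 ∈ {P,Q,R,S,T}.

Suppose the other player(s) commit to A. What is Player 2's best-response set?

BR_2 = {Q}

u_2(P vs A) = 1
u_2(Q vs A) = 4
u_2(R vs A) = 1
u_2(S vs A) = 3
u_2(T vs A) = 0
max payoff 4 at {Q}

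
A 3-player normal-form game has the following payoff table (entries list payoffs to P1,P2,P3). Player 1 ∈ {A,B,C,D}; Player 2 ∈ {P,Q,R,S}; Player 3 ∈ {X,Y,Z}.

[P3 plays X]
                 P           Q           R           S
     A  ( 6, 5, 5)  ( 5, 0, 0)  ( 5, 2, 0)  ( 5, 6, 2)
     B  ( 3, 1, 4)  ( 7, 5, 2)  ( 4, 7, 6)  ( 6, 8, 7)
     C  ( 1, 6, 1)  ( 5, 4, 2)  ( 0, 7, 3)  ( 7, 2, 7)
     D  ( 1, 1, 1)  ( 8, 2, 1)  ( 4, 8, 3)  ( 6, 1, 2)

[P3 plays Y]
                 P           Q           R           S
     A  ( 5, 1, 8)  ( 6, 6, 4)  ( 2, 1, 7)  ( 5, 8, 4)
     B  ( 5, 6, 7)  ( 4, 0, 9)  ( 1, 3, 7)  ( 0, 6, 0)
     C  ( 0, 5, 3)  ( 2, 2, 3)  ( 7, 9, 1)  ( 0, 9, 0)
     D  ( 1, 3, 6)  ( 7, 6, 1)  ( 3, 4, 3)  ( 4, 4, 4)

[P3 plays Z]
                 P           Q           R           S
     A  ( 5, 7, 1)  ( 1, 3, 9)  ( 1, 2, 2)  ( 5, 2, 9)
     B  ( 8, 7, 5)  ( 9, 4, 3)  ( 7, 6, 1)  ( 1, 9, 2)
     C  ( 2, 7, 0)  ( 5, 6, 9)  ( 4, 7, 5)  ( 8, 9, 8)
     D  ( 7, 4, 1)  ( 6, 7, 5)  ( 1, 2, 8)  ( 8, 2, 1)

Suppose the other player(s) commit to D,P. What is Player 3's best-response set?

u_3(X vs D,P) = 1
u_3(Y vs D,P) = 6
u_3(Z vs D,P) = 1
max payoff 6 at {Y}

P3 best: {Y}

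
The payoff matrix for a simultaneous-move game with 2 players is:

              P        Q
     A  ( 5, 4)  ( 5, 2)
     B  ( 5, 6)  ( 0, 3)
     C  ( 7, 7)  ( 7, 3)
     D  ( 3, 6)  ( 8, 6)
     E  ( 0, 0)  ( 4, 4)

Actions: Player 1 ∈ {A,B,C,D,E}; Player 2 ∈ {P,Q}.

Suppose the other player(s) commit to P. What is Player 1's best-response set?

argmax u_1 = {C}

u_1(A vs P) = 5
u_1(B vs P) = 5
u_1(C vs P) = 7
u_1(D vs P) = 3
u_1(E vs P) = 0
max payoff 7 at {C}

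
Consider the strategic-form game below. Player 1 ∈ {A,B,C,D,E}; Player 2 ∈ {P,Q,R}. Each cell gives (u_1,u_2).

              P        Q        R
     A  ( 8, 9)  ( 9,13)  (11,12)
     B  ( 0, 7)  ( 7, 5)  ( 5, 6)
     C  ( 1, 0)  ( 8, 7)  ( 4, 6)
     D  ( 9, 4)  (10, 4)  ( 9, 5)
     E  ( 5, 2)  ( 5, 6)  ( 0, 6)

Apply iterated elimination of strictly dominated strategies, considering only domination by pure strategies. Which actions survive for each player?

P1 drop B (A beats it: P:8>0 Q:9>7 R:11>5)
P1 drop C (A beats it: P:8>1 Q:9>8 R:11>4)
P1 drop E (A beats it: P:8>5 Q:9>5 R:11>0)
P2 drop P (R beats it: A:12>9 D:5>4)
P1→{A,D} P2→{Q,R}

Remaining: P1:{A,D} P2:{Q,R}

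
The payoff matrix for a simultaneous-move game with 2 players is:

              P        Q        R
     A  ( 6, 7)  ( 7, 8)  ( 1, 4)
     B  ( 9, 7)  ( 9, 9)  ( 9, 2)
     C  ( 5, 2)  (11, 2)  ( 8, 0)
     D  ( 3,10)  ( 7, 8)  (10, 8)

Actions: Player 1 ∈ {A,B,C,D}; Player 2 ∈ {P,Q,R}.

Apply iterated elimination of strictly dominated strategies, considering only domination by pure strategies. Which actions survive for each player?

Remaining: P1:{B,C} P2:{P,Q}

P1 drop A (B beats it: P:9>6 Q:9>7 R:9>1)
P2 drop R (P beats it: B:7>2 C:2>0 D:10>8)
P1 drop D (B beats it: P:9>3 Q:9>7)
P1→{B,C} P2→{P,Q}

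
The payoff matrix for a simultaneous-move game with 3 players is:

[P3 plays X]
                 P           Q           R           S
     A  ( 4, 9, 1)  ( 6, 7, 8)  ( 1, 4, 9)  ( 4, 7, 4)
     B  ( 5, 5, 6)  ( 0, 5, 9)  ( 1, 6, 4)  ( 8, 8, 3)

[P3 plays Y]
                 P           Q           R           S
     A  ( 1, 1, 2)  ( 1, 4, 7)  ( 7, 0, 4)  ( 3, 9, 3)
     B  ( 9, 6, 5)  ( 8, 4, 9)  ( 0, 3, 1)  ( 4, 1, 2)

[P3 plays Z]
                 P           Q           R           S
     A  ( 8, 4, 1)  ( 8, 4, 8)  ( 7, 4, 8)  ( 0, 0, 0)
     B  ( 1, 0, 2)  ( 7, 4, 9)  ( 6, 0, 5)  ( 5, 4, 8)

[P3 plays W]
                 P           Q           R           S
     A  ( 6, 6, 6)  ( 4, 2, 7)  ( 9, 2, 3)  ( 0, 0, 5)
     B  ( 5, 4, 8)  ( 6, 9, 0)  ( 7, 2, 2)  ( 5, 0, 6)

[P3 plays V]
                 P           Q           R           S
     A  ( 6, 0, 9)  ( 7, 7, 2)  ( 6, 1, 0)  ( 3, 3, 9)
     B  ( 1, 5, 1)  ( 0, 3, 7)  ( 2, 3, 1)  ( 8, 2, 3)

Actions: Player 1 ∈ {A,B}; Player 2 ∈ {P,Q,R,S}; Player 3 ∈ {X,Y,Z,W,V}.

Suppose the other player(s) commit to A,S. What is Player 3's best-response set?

u_3(X vs A,S) = 4
u_3(Y vs A,S) = 3
u_3(Z vs A,S) = 0
u_3(W vs A,S) = 5
u_3(V vs A,S) = 9
max payoff 9 at {V}

P3 best: {V}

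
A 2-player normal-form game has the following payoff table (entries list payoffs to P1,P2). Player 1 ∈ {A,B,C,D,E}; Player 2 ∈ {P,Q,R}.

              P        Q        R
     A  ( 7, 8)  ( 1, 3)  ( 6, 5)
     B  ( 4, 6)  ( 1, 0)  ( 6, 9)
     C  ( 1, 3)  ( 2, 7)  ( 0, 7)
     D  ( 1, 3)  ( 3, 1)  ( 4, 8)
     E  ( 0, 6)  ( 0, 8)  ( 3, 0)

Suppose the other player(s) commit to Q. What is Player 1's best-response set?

P1 best: {D}

u_1(A vs Q) = 1
u_1(B vs Q) = 1
u_1(C vs Q) = 2
u_1(D vs Q) = 3
u_1(E vs Q) = 0
max payoff 3 at {D}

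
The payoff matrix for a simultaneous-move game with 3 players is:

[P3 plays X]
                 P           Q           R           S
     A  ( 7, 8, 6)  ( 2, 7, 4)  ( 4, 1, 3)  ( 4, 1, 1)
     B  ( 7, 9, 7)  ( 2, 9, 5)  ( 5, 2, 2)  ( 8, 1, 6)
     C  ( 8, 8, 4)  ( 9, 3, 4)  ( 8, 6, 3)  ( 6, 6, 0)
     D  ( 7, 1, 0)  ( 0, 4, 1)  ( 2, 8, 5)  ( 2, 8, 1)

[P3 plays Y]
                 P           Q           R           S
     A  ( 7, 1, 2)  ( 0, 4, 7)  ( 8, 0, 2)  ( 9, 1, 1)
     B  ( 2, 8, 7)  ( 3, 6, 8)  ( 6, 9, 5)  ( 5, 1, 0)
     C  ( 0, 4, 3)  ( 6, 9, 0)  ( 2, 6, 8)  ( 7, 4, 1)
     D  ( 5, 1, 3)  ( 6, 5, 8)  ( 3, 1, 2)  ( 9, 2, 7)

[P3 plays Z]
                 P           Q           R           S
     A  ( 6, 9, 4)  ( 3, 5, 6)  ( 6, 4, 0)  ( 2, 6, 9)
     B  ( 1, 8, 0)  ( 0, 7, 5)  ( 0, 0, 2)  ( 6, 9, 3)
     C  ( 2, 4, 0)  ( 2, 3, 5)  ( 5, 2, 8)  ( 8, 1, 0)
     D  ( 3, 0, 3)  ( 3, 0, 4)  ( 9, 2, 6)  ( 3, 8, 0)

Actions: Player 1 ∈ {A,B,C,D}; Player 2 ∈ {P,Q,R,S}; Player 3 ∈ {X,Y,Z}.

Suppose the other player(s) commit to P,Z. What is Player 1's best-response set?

argmax u_1 = {A}

u_1(A vs P,Z) = 6
u_1(B vs P,Z) = 1
u_1(C vs P,Z) = 2
u_1(D vs P,Z) = 3
max payoff 6 at {A}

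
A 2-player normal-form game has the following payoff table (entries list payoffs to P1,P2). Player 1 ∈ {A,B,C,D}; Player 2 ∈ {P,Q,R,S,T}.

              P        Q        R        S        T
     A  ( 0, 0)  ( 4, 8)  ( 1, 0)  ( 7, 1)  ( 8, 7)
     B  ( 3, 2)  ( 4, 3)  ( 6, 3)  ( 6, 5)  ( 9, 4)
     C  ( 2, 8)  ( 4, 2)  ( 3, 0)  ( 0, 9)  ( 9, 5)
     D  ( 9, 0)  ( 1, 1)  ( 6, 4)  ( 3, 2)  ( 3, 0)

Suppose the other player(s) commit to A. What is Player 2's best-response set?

argmax u_2 = {Q}

u_2(P vs A) = 0
u_2(Q vs A) = 8
u_2(R vs A) = 0
u_2(S vs A) = 1
u_2(T vs A) = 7
max payoff 8 at {Q}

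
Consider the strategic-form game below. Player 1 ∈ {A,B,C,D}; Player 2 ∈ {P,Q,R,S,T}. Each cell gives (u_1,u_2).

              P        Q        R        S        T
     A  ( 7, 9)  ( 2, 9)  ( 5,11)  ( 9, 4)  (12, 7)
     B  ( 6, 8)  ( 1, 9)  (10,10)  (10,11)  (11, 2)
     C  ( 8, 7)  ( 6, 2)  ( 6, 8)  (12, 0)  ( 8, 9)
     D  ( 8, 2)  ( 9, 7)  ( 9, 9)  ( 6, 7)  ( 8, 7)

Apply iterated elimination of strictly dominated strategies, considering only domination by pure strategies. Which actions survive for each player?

P2 drop P (R beats it: A:11>9 B:10>8 C:8>7 D:9>2)
P2 drop Q (R beats it: A:11>9 B:10>9 C:8>2 D:9>7)
P1 drop D (B beats it: R:10>9 S:10>6 T:11>8)
P1→{A,B,C} P2→{R,S,T}

IESDS → P1:{A,B,C} P2:{R,S,T}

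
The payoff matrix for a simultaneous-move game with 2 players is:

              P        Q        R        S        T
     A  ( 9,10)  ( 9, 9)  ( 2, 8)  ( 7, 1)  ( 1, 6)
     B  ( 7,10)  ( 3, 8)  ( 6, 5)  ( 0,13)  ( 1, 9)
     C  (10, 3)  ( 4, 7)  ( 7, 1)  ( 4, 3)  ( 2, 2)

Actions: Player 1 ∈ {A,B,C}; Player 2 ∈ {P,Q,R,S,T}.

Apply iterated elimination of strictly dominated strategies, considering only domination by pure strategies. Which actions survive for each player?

P1 drop B (C beats it: P:10>7 Q:4>3 R:7>6 S:4>0 T:2>1)
P2 drop R (P beats it: A:10>8 C:3>1)
P2 drop S (Q beats it: A:9>1 C:7>3)
P2 drop T (P beats it: A:10>6 C:3>2)
P1→{A,C} P2→{P,Q}

IESDS → P1:{A,C} P2:{P,Q}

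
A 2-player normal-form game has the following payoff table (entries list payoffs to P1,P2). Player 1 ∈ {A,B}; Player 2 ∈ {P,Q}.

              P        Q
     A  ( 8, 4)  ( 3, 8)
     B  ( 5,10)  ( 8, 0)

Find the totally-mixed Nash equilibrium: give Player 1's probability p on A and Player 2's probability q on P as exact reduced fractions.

P1 indiff ⇒ q·8+(1-q)·3 = q·5+(1-q)·8 ⇒ q(3) = (1-q)(5) ⇒ q = 5/8
P2 indiff ⇒ p·4+(1-p)·10 = p·8+(1-p)·0 ⇒ p(-4) = (1-p)(-10) ⇒ p = 5/7

p=5/7, q=5/8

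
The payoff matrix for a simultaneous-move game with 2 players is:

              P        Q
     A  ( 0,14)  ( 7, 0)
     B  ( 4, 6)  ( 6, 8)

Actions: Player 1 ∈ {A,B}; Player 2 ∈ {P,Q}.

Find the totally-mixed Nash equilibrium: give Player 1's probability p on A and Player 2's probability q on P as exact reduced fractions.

P1 indiff ⇒ q·0+(1-q)·7 = q·4+(1-q)·6 ⇒ q(-4) = (1-q)(-1) ⇒ q = 1/5
P2 indiff ⇒ p·14+(1-p)·6 = p·0+(1-p)·8 ⇒ p(14) = (1-p)(2) ⇒ p = 1/8

P1 mixes 1/8 on A; P2 mixes 1/5 on P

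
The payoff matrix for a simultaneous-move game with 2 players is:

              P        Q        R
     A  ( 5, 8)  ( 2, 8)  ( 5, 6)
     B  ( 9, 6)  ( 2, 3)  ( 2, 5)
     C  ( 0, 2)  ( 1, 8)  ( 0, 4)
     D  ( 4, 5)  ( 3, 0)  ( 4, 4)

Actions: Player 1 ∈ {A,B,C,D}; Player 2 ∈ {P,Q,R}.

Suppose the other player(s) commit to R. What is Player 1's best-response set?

BR_1 = {A}

u_1(A vs R) = 5
u_1(B vs R) = 2
u_1(C vs R) = 0
u_1(D vs R) = 4
max payoff 5 at {A}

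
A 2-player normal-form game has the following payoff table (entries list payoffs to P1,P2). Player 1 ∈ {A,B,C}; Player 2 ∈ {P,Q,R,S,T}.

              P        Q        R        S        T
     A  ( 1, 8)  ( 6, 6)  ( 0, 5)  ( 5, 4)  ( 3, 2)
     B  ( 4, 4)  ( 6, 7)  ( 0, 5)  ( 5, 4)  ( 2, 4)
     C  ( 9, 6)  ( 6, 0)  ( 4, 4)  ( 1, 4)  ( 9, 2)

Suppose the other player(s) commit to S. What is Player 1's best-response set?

u_1(A vs S) = 5
u_1(B vs S) = 5
u_1(C vs S) = 1
max payoff 5 at {A,B}

BR_1 = {A,B}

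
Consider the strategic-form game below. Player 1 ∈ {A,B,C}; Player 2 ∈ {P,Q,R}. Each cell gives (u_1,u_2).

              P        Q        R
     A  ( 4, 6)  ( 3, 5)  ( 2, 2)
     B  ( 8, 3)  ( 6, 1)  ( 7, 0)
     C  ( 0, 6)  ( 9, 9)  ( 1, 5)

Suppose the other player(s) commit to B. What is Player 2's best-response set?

u_2(P vs B) = 3
u_2(Q vs B) = 1
u_2(R vs B) = 0
max payoff 3 at {P}

P2 best: {P}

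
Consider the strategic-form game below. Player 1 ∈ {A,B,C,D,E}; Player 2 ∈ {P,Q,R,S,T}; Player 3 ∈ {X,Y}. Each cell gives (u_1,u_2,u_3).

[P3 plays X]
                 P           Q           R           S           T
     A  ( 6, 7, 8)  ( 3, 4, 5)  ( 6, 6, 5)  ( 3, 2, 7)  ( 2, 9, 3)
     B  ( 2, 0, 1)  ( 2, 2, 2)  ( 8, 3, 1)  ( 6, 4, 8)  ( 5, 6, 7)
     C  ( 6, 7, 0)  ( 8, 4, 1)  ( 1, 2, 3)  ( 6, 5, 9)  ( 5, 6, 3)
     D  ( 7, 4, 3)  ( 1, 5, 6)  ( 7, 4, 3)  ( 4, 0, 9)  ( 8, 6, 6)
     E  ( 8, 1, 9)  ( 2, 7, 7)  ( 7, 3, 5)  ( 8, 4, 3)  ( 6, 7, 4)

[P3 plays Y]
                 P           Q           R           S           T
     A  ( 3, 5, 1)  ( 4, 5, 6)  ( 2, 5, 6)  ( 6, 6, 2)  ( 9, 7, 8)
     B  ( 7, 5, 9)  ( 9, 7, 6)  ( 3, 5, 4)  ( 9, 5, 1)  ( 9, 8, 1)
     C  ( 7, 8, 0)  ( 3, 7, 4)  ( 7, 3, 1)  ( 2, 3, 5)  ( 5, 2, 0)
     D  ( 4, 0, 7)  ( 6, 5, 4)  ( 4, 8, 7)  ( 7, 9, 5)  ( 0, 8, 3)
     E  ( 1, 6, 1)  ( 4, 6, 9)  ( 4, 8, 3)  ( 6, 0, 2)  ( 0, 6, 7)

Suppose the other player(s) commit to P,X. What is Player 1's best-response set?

u_1(A vs P,X) = 6
u_1(B vs P,X) = 2
u_1(C vs P,X) = 6
u_1(D vs P,X) = 7
u_1(E vs P,X) = 8
max payoff 8 at {E}

BR_1 = {E}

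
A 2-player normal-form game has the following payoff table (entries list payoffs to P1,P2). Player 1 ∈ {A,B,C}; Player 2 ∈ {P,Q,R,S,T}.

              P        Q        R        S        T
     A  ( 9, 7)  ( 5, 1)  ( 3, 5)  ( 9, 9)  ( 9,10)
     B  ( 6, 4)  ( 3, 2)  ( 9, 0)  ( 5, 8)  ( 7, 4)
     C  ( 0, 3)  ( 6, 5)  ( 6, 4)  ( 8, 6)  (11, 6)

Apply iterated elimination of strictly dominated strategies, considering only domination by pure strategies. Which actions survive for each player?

IESDS → P1:{A,C} P2:{S,T}

P2 drop P (S beats it: A:9>7 B:8>4 C:6>3)
P2 drop Q (S beats it: A:9>1 B:8>2 C:6>5)
P2 drop R (S beats it: A:9>5 B:8>0 C:6>4)
P1 drop B (A beats it: S:9>5 T:9>7)
P1→{A,C} P2→{S,T}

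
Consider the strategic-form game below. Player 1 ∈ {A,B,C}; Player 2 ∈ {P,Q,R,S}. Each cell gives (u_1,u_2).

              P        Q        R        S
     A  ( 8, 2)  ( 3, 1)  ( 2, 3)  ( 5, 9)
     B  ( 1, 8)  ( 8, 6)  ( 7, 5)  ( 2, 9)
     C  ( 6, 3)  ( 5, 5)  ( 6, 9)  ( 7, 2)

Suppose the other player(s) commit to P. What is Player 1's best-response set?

BR_1 = {A}

u_1(A vs P) = 8
u_1(B vs P) = 1
u_1(C vs P) = 6
max payoff 8 at {A}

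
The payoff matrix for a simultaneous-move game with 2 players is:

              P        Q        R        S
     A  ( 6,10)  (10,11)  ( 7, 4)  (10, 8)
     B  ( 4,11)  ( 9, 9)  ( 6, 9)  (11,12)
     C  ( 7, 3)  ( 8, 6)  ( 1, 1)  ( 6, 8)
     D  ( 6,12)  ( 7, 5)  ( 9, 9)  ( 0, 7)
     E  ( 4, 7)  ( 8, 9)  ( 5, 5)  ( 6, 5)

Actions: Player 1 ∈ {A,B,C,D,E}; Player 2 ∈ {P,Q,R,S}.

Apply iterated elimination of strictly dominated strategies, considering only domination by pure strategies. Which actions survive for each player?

IESDS → P1:{A,B,C} P2:{P,Q,S}

P1 drop E (A beats it: P:6>4 Q:10>8 R:7>5 S:10>6)
P2 drop R (P beats it: A:10>4 B:11>9 C:3>1 D:12>9)
P1 drop D (C beats it: P:7>6 Q:8>7 S:6>0)
P1→{A,B,C} P2→{P,Q,S}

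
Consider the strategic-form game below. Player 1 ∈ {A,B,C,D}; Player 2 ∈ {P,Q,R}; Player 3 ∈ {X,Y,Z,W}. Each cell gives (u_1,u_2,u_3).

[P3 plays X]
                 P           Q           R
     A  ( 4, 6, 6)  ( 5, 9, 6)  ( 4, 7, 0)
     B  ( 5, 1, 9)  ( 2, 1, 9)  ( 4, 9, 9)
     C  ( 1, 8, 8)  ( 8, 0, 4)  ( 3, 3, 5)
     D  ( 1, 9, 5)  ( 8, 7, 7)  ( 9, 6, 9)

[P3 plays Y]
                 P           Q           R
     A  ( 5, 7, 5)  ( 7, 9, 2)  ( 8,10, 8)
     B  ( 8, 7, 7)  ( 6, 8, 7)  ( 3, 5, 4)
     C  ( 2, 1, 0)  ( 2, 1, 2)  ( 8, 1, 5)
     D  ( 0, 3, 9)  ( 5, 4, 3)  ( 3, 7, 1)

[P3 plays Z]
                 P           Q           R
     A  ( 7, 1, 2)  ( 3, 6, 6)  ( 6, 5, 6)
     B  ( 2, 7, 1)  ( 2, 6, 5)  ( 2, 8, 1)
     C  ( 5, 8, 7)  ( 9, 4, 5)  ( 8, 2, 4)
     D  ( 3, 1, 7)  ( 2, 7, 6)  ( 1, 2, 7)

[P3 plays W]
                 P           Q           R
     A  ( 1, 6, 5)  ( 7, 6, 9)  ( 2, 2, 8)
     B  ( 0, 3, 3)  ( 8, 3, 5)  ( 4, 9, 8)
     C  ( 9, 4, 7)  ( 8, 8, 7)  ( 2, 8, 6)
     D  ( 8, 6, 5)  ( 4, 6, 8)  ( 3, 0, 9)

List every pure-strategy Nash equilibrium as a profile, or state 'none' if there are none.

(A,P,X): not NE [P1→B gives 5>4; P2→Q gives 9>6]
(A,P,Y): not NE [P1→B gives 8>5; P2→R gives 10>7; P3→X gives 6>5]
(A,P,Z): not NE [P2→Q gives 6>1; P3→X gives 6>2]
(A,P,W): not NE [P1→C gives 9>1; P3→X gives 6>5]
(A,Q,X): not NE [P1→D gives 8>5; P3→W gives 9>6]
(A,Q,Y): not NE [P2→R gives 10>9; P3→W gives 9>2]
(A,Q,Z): not NE [P1→C gives 9>3; P3→W gives 9>6]
(A,Q,W): not NE [P1→C gives 8>7]
(A,R,X): not NE [P1→D gives 9>4; P2→Q gives 9>7; P3→W gives 8>0]
(A,R,Y): NE
(A,R,Z): not NE [P1→C gives 8>6; P2→Q gives 6>5; P3→W gives 8>6]
(A,R,W): not NE [P1→B gives 4>2; P2→Q gives 6>2]
(B,P,X): not NE [P2→R gives 9>1]
(B,P,Y): not NE [P2→Q gives 8>7; P3→X gives 9>7]
(B,P,Z): not NE [P1→A gives 7>2; P2→R gives 8>7; P3→X gives 9>1]
(B,P,W): not NE [P1→C gives 9>0; P2→R gives 9>3; P3→X gives 9>3]
(B,Q,X): not NE [P1→D gives 8>2; P2→R gives 9>1]
(B,Q,Y): not NE [P1→A gives 7>6; P3→X gives 9>7]
(B,Q,Z): not NE [P1→C gives 9>2; P2→R gives 8>6; P3→X gives 9>5]
(B,Q,W): not NE [P2→R gives 9>3; P3→X gives 9>5]
(B,R,X): not NE [P1→D gives 9>4]
(B,R,Y): not NE [P1→C gives 8>3; P2→Q gives 8>5; P3→X gives 9>4]
(B,R,Z): not NE [P1→C gives 8>2; P3→X gives 9>1]
(B,R,W): not NE [P3→X gives 9>8]
(C,P,X): not NE [P1→B gives 5>1]
(C,P,Y): not NE [P1→B gives 8>2; P3→X gives 8>0]
(C,P,Z): not NE [P1→A gives 7>5; P3→X gives 8>7]
(C,P,W): not NE [P2→R gives 8>4; P3→X gives 8>7]
(C,Q,X): not NE [P2→P gives 8>0; P3→W gives 7>4]
(C,Q,Y): not NE [P1→A gives 7>2; P3→W gives 7>2]
(C,Q,Z): not NE [P2→P gives 8>4; P3→W gives 7>5]
(C,Q,W): NE
(C,R,X): not NE [P1→D gives 9>3; P2→P gives 8>3; P3→W gives 6>5]
(C,R,Y): not NE [P3→W gives 6>5]
(C,R,Z): not NE [P2→P gives 8>2; P3→W gives 6>4]
(C,R,W): not NE [P1→B gives 4>2]
(D,P,X): not NE [P1→B gives 5>1; P3→Y gives 9>5]
(D,P,Y): not NE [P1→B gives 8>0; P2→R gives 7>3]
(D,P,Z): not NE [P1→A gives 7>3; P2→Q gives 7>1; P3→Y gives 9>7]
(D,P,W): not NE [P1→C gives 9>8; P3→Y gives 9>5]
(D,Q,X): not NE [P2→P gives 9>7; P3→W gives 8>7]
(D,Q,Y): not NE [P1→A gives 7>5; P2→R gives 7>4; P3→W gives 8>3]
(D,Q,Z): not NE [P1→C gives 9>2; P3→W gives 8>6]
(D,Q,W): not NE [P1→C gives 8>4]
(D,R,X): not NE [P2→P gives 9>6]
(D,R,Y): not NE [P1→C gives 8>3; P3→W gives 9>1]
(D,R,Z): not NE [P1→C gives 8>1; P2→Q gives 7>2; P3→W gives 9>7]
(D,R,W): not NE [P1→B gives 4>3; P2→Q gives 6>0]

Nash profiles: (A,R,Y), (C,Q,W)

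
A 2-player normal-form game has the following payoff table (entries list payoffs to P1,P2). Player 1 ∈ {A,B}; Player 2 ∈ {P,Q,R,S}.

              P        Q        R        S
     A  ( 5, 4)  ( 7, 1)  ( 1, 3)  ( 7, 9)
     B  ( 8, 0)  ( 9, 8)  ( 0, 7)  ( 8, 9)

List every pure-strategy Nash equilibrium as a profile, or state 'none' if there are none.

PSNE = {(B,S)}

(A,P): not NE [P1→B gives 8>5; P2→S gives 9>4]
(A,Q): not NE [P1→B gives 9>7; P2→S gives 9>1]
(A,R): not NE [P2→S gives 9>3]
(A,S): not NE [P1→B gives 8>7]
(B,P): not NE [P2→S gives 9>0]
(B,Q): not NE [P2→S gives 9>8]
(B,R): not NE [P1→A gives 1>0; P2→S gives 9>7]
(B,S): NE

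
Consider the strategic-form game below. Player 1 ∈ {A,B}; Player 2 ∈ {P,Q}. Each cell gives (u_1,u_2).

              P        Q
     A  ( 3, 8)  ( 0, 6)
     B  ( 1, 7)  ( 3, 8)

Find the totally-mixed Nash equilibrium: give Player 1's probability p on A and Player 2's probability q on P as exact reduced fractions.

P1 indiff ⇒ q·3+(1-q)·0 = q·1+(1-q)·3 ⇒ q(2) = (1-q)(3) ⇒ q = 3/5
P2 indiff ⇒ p·8+(1-p)·7 = p·6+(1-p)·8 ⇒ p(2) = (1-p)(1) ⇒ p = 1/3

P1 mixes 1/3 on A; P2 mixes 3/5 on P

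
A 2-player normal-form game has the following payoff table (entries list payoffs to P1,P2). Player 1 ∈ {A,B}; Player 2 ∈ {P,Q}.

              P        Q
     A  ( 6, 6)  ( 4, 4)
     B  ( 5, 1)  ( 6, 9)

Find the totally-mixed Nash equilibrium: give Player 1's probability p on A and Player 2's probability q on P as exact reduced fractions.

P1 indiff ⇒ q·6+(1-q)·4 = q·5+(1-q)·6 ⇒ q(1) = (1-q)(2) ⇒ q = 2/3
P2 indiff ⇒ p·6+(1-p)·1 = p·4+(1-p)·9 ⇒ p(2) = (1-p)(8) ⇒ p = 4/5

P1 mixes 4/5 on A; P2 mixes 2/3 on P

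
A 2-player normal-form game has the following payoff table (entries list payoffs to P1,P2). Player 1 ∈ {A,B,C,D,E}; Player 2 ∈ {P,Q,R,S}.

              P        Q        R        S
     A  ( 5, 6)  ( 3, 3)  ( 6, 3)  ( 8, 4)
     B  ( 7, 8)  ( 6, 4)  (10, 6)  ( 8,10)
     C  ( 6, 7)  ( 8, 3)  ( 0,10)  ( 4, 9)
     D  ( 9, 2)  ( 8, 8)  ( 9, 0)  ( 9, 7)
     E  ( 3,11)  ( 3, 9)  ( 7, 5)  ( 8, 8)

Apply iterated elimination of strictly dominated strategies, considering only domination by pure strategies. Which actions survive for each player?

IESDS → P1:{B,C,D} P2:{Q,R,S}

P1 drop A (D beats it: P:9>5 Q:8>3 R:9>6 S:9>8)
P1 drop E (D beats it: P:9>3 Q:8>3 R:9>7 S:9>8)
P2 drop P (S beats it: B:10>8 C:9>7 D:7>2)
P1→{B,C,D} P2→{Q,R,S}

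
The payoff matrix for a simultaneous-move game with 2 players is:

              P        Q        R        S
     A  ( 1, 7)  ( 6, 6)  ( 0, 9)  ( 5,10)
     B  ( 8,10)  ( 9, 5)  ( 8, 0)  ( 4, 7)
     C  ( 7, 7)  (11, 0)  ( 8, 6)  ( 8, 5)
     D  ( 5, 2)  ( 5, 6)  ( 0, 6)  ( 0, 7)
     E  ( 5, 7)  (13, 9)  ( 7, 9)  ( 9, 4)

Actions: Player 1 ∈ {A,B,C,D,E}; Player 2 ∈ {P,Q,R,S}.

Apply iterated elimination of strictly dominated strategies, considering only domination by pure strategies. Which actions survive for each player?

P1 drop A (C beats it: P:7>1 Q:11>6 R:8>0 S:8>5)
P1 drop D (B beats it: P:8>5 Q:9>5 R:8>0 S:4>0)
P2 drop S (P beats it: B:10>7 C:7>5 E:7>4)
P1→{B,C,E} P2→{P,Q,R}

IESDS → P1:{B,C,E} P2:{P,Q,R}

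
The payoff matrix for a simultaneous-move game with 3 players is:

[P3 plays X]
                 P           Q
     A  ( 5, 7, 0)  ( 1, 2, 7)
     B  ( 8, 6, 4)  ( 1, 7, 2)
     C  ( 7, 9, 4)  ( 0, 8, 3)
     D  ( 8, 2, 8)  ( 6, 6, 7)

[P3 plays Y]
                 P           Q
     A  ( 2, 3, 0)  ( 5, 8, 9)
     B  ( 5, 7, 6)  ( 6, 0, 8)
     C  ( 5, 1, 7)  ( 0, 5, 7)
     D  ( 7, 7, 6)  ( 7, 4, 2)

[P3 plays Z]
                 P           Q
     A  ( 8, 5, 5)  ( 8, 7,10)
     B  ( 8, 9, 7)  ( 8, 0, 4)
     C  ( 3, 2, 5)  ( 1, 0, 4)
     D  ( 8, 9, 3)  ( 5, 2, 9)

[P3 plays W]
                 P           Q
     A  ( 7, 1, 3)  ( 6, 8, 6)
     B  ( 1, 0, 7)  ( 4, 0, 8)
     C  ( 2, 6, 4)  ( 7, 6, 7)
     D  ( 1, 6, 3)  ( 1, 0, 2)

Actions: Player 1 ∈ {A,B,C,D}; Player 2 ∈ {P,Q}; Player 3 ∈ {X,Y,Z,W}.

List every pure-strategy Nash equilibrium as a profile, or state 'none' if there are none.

(A,P,X): not NE [P1→D gives 8>5; P3→Z gives 5>0]
(A,P,Y): not NE [P1→D gives 7>2; P2→Q gives 8>3; P3→Z gives 5>0]
(A,P,Z): not NE [P2→Q gives 7>5]
(A,P,W): not NE [P2→Q gives 8>1; P3→Z gives 5>3]
(A,Q,X): not NE [P1→D gives 6>1; P2→P gives 7>2; P3→Z gives 10>7]
(A,Q,Y): not NE [P1→D gives 7>5; P3→Z gives 10>9]
(A,Q,Z): NE
(A,Q,W): not NE [P1→C gives 7>6; P3→Z gives 10>6]
(B,P,X): not NE [P2→Q gives 7>6; P3→W gives 7>4]
(B,P,Y): not NE [P1→D gives 7>5; P3→W gives 7>6]
(B,P,Z): NE
(B,P,W): not NE [P1→A gives 7>1]
(B,Q,X): not NE [P1→D gives 6>1; P3→W gives 8>2]
(B,Q,Y): not NE [P1→D gives 7>6; P2→P gives 7>0]
(B,Q,Z): not NE [P2→P gives 9>0; P3→W gives 8>4]
(B,Q,W): not NE [P1→C gives 7>4]
(C,P,X): not NE [P1→D gives 8>7; P3→Y gives 7>4]
(C,P,Y): not NE [P1→D gives 7>5; P2→Q gives 5>1]
(C,P,Z): not NE [P1→D gives 8>3; P3→Y gives 7>5]
(C,P,W): not NE [P1→A gives 7>2; P3→Y gives 7>4]
(C,Q,X): not NE [P1→D gives 6>0; P2→P gives 9>8; P3→W gives 7>3]
(C,Q,Y): not NE [P1→D gives 7>0]
(C,Q,Z): not NE [P1→B gives 8>1; P2→P gives 2>0; P3→W gives 7>4]
(C,Q,W): NE
(D,P,X): not NE [P2→Q gives 6>2]
(D,P,Y): not NE [P3→X gives 8>6]
(D,P,Z): not NE [P3→X gives 8>3]
(D,P,W): not NE [P1→A gives 7>1; P3→X gives 8>3]
(D,Q,X): not NE [P3→Z gives 9>7]
(D,Q,Y): not NE [P2→P gives 7>4; P3→Z gives 9>2]
(D,Q,Z): not NE [P1→B gives 8>5; P2→P gives 9>2]
(D,Q,W): not NE [P1→C gives 7>1; P2→P gives 6>0; P3→Z gives 9>2]

PSNE = {(A,Q,Z), (B,P,Z), (C,Q,W)}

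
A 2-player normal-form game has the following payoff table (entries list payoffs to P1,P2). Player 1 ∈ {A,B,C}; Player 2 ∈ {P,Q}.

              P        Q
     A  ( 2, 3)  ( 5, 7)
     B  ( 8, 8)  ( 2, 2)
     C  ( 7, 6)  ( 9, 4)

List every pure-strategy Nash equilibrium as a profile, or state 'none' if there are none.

(A,P): not NE [P1→B gives 8>2; P2→Q gives 7>3]
(A,Q): not NE [P1→C gives 9>5]
(B,P): NE
(B,Q): not NE [P1→C gives 9>2; P2→P gives 8>2]
(C,P): not NE [P1→B gives 8>7]
(C,Q): not NE [P2→P gives 6>4]

Nash profiles: (B,P)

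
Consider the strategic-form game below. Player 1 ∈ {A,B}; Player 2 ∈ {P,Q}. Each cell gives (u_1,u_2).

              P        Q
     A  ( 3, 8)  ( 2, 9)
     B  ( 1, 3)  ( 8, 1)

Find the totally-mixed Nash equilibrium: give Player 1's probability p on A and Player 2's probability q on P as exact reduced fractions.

(p,q) = (2/3, 3/4)

P1 indiff ⇒ q·3+(1-q)·2 = q·1+(1-q)·8 ⇒ q(2) = (1-q)(6) ⇒ q = 3/4
P2 indiff ⇒ p·8+(1-p)·3 = p·9+(1-p)·1 ⇒ p(-1) = (1-p)(-2) ⇒ p = 2/3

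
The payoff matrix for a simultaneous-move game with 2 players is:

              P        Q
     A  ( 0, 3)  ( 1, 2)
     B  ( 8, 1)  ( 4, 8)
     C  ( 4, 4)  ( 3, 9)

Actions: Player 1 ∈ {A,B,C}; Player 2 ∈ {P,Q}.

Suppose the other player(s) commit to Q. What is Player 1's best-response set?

u_1(A vs Q) = 1
u_1(B vs Q) = 4
u_1(C vs Q) = 3
max payoff 4 at {B}

argmax u_1 = {B}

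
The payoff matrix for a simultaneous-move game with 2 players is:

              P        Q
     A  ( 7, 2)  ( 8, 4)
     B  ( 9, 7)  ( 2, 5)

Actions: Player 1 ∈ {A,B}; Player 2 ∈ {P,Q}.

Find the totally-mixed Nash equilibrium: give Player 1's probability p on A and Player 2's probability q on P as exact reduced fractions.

(p,q) = (1/2, 3/4)

P1 indiff ⇒ q·7+(1-q)·8 = q·9+(1-q)·2 ⇒ q(-2) = (1-q)(-6) ⇒ q = 3/4
P2 indiff ⇒ p·2+(1-p)·7 = p·4+(1-p)·5 ⇒ p(-2) = (1-p)(-2) ⇒ p = 1/2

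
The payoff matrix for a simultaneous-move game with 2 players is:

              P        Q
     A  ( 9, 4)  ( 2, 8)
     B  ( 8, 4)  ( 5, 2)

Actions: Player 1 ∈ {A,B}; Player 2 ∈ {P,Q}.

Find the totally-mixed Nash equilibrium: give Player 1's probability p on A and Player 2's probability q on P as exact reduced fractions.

P1 indiff ⇒ q·9+(1-q)·2 = q·8+(1-q)·5 ⇒ q(1) = (1-q)(3) ⇒ q = 3/4
P2 indiff ⇒ p·4+(1-p)·4 = p·8+(1-p)·2 ⇒ p(-4) = (1-p)(-2) ⇒ p = 1/3

P1 mixes 1/3 on A; P2 mixes 3/4 on P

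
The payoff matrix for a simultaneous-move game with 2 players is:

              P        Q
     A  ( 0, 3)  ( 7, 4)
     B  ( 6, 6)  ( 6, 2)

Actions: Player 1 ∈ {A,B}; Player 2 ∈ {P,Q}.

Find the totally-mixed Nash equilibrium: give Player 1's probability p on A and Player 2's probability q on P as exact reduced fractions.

p=4/5, q=1/7

P1 indiff ⇒ q·0+(1-q)·7 = q·6+(1-q)·6 ⇒ q(-6) = (1-q)(-1) ⇒ q = 1/7
P2 indiff ⇒ p·3+(1-p)·6 = p·4+(1-p)·2 ⇒ p(-1) = (1-p)(-4) ⇒ p = 4/5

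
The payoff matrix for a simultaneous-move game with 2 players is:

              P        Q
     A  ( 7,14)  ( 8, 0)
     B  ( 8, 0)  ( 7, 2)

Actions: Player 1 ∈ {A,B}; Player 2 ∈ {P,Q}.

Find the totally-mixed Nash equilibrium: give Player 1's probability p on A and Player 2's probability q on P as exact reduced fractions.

p=1/8, q=1/2

P1 indiff ⇒ q·7+(1-q)·8 = q·8+(1-q)·7 ⇒ q(-1) = (1-q)(-1) ⇒ q = 1/2
P2 indiff ⇒ p·14+(1-p)·0 = p·0+(1-p)·2 ⇒ p(14) = (1-p)(2) ⇒ p = 1/8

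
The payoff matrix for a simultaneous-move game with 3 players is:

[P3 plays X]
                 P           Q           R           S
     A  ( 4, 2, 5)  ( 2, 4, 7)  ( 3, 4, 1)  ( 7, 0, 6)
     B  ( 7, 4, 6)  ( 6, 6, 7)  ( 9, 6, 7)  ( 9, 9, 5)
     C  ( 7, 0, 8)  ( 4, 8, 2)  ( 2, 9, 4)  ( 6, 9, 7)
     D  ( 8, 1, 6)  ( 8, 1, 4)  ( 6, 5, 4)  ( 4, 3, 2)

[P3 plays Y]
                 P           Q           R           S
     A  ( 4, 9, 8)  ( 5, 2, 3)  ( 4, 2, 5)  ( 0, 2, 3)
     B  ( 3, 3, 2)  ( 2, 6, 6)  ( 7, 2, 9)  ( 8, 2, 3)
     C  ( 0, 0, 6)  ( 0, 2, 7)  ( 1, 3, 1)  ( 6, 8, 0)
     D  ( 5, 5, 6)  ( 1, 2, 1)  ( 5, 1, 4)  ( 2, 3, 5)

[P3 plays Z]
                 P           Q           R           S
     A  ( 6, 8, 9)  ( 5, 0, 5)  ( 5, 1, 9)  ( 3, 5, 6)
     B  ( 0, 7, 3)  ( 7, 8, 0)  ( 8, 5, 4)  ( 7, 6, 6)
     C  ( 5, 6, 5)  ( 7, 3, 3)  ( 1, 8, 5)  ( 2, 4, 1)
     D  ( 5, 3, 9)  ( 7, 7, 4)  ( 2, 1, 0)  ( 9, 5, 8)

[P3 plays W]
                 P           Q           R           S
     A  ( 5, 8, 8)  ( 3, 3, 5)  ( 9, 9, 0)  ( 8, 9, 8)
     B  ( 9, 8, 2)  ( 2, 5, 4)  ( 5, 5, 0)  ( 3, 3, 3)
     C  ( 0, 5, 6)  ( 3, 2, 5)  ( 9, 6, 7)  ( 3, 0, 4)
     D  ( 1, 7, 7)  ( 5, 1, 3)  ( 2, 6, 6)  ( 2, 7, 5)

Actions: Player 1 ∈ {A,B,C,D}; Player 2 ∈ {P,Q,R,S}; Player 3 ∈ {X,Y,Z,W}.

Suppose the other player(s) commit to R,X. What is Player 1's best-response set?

u_1(A vs R,X) = 3
u_1(B vs R,X) = 9
u_1(C vs R,X) = 2
u_1(D vs R,X) = 6
max payoff 9 at {B}

P1 best: {B}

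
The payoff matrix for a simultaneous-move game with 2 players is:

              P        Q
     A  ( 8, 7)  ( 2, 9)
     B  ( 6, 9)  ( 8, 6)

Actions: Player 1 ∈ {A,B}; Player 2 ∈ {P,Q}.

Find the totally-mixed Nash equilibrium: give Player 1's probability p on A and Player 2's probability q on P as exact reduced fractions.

(p,q) = (3/5, 3/4)

P1 indiff ⇒ q·8+(1-q)·2 = q·6+(1-q)·8 ⇒ q(2) = (1-q)(6) ⇒ q = 3/4
P2 indiff ⇒ p·7+(1-p)·9 = p·9+(1-p)·6 ⇒ p(-2) = (1-p)(-3) ⇒ p = 3/5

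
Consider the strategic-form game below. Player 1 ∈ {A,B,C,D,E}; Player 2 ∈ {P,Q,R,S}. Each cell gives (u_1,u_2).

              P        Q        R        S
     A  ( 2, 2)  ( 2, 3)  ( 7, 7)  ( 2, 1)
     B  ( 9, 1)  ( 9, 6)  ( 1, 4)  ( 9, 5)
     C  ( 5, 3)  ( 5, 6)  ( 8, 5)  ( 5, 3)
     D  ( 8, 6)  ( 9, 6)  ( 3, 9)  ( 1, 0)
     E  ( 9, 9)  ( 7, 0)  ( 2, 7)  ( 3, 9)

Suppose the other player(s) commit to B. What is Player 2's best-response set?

P2 best: {Q}

u_2(P vs B) = 1
u_2(Q vs B) = 6
u_2(R vs B) = 4
u_2(S vs B) = 5
max payoff 6 at {Q}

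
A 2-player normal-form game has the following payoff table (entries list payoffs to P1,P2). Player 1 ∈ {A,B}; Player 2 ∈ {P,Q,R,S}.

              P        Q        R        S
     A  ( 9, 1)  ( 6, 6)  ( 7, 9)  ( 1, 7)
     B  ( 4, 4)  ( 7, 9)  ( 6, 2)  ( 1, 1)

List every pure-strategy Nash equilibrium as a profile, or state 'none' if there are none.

NE set: (A,R), (B,Q)

(A,P): not NE [P2→R gives 9>1]
(A,Q): not NE [P1→B gives 7>6; P2→R gives 9>6]
(A,R): NE
(A,S): not NE [P2→R gives 9>7]
(B,P): not NE [P1→A gives 9>4; P2→Q gives 9>4]
(B,Q): NE
(B,R): not NE [P1→A gives 7>6; P2→Q gives 9>2]
(B,S): not NE [P2→Q gives 9>1]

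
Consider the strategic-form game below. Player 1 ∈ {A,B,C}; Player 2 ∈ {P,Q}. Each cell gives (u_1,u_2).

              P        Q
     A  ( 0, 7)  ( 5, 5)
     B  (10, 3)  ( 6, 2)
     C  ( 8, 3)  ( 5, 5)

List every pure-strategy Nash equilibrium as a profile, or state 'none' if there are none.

Nash profiles: (B,P)

(A,P): not NE [P1→B gives 10>0]
(A,Q): not NE [P1→B gives 6>5; P2→P gives 7>5]
(B,P): NE
(B,Q): not NE [P2→P gives 3>2]
(C,P): not NE [P1→B gives 10>8; P2→Q gives 5>3]
(C,Q): not NE [P1→B gives 6>5]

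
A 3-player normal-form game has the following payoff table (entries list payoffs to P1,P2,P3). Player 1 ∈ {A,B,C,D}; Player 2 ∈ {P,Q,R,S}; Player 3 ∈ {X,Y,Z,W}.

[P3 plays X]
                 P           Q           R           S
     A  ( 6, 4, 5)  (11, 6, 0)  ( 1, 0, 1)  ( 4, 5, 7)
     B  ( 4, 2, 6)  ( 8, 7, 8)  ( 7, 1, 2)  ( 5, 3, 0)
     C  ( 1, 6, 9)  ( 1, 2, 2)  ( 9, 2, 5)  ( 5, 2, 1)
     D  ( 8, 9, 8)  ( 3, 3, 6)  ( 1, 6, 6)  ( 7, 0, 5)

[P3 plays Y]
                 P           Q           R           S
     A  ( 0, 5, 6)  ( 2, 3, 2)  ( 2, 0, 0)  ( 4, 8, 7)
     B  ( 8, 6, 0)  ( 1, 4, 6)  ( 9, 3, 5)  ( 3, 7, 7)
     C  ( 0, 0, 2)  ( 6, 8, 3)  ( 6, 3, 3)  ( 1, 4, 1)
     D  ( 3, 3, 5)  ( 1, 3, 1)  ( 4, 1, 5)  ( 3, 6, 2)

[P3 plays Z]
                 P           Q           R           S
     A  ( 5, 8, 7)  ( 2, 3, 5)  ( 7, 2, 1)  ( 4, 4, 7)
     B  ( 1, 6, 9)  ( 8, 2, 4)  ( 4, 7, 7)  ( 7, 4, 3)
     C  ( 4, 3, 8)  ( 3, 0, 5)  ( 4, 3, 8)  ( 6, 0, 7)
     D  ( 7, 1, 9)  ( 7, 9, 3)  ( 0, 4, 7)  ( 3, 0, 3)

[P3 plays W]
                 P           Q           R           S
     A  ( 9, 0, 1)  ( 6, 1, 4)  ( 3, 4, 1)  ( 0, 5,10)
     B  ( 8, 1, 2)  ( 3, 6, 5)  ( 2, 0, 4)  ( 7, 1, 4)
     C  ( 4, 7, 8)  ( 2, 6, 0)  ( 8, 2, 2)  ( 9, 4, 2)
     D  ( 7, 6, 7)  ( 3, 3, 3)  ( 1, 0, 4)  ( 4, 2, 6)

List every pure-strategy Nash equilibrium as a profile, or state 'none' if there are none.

(A,P,X): not NE [P1→D gives 8>6; P2→Q gives 6>4; P3→Z gives 7>5]
(A,P,Y): not NE [P1→B gives 8>0; P2→S gives 8>5; P3→Z gives 7>6]
(A,P,Z): not NE [P1→D gives 7>5]
(A,P,W): not NE [P2→S gives 5>0; P3→Z gives 7>1]
(A,Q,X): not NE [P3→Z gives 5>0]
(A,Q,Y): not NE [P1→C gives 6>2; P2→S gives 8>3; P3→Z gives 5>2]
(A,Q,Z): not NE [P1→B gives 8>2; P2→P gives 8>3]
(A,Q,W): not NE [P2→S gives 5>1; P3→Z gives 5>4]
(A,R,X): not NE [P1→C gives 9>1; P2→Q gives 6>0]
(A,R,Y): not NE [P1→B gives 9>2; P2→S gives 8>0; P3→W gives 1>0]
(A,R,Z): not NE [P2→P gives 8>2]
(A,R,W): not NE [P1→C gives 8>3; P2→S gives 5>4]
(A,S,X): not NE [P1→D gives 7>4; P2→Q gives 6>5; P3→W gives 10>7]
(A,S,Y): not NE [P3→W gives 10>7]
(A,S,Z): not NE [P1→B gives 7>4; P2→P gives 8>4; P3→W gives 10>7]
(A,S,W): not NE [P1→C gives 9>0]
(B,P,X): not NE [P1→D gives 8>4; P2→Q gives 7>2; P3→Z gives 9>6]
(B,P,Y): not NE [P2→S gives 7>6; P3→Z gives 9>0]
(B,P,Z): not NE [P1→D gives 7>1; P2→R gives 7>6]
(B,P,W): not NE [P1→A gives 9>8; P2→Q gives 6>1; P3→Z gives 9>2]
(B,Q,X): not NE [P1→A gives 11>8]
(B,Q,Y): not NE [P1→C gives 6>1; P2→S gives 7>4; P3→X gives 8>6]
(B,Q,Z): not NE [P2→R gives 7>2; P3→X gives 8>4]
(B,Q,W): not NE [P1→A gives 6>3; P3→X gives 8>5]
(B,R,X): not NE [P1→C gives 9>7; P2→Q gives 7>1; P3→Z gives 7>2]
(B,R,Y): not NE [P2→S gives 7>3; P3→Z gives 7>5]
(B,R,Z): not NE [P1→A gives 7>4]
(B,R,W): not NE [P1→C gives 8>2; P2→Q gives 6>0; P3→Z gives 7>4]
(B,S,X): not NE [P1→D gives 7>5; P2→Q gives 7>3; P3→Y gives 7>0]
(B,S,Y): not NE [P1→A gives 4>3]
(B,S,Z): not NE [P2→R gives 7>4; P3→Y gives 7>3]
(B,S,W): not NE [P1→C gives 9>7; P2→Q gives 6>1; P3→Y gives 7>4]
(C,P,X): not NE [P1→D gives 8>1]
(C,P,Y): not NE [P1→B gives 8>0; P2→Q gives 8>0; P3→X gives 9>2]
(C,P,Z): not NE [P1→D gives 7>4; P3→X gives 9>8]
(C,P,W): not NE [P1→A gives 9>4; P3→X gives 9>8]
(C,Q,X): not NE [P1→A gives 11>1; P2→P gives 6>2; P3→Z gives 5>2]
(C,Q,Y): not NE [P3→Z gives 5>3]
(C,Q,Z): not NE [P1→B gives 8>3; P2→R gives 3>0]
(C,Q,W): not NE [P1→A gives 6>2; P2→P gives 7>6; P3→Z gives 5>0]
(C,R,X): not NE [P2→P gives 6>2; P3→Z gives 8>5]
(C,R,Y): not NE [P1→B gives 9>6; P2→Q gives 8>3; P3→Z gives 8>3]
(C,R,Z): not NE [P1→A gives 7>4]
(C,R,W): not NE [P2→P gives 7>2; P3→Z gives 8>2]
(C,S,X): not NE [P1→D gives 7>5; P2→P gives 6>2; P3→Z gives 7>1]
(C,S,Y): not NE [P1→A gives 4>1; P2→Q gives 8>4; P3→Z gives 7>1]
(C,S,Z): not NE [P1→B gives 7>6; P2→R gives 3>0]
(C,S,W): not NE [P2→P gives 7>4; P3→Z gives 7>2]
(D,P,X): not NE [P3→Z gives 9>8]
(D,P,Y): not NE [P1→B gives 8>3; P2→S gives 6>3; P3→Z gives 9>5]
(D,P,Z): not NE [P2→Q gives 9>1]
(D,P,W): not NE [P1→A gives 9>7; P3→Z gives 9>7]
(D,Q,X): not NE [P1→A gives 11>3; P2→P gives 9>3]
(D,Q,Y): not NE [P1→C gives 6>1; P2→S gives 6>3; P3→X gives 6>1]
(D,Q,Z): not NE [P1→B gives 8>7; P3→X gives 6>3]
(D,Q,W): not NE [P1→A gives 6>3; P2→P gives 6>3; P3→X gives 6>3]
(D,R,X): not NE [P1→C gives 9>1; P2→P gives 9>6; P3→Z gives 7>6]
(D,R,Y): not NE [P1→B gives 9>4; P2→S gives 6>1; P3→Z gives 7>5]
(D,R,Z): not NE [P1→A gives 7>0; P2→Q gives 9>4]
(D,R,W): not NE [P1→C gives 8>1; P2→P gives 6>0; P3→Z gives 7>4]
(D,S,X): not NE [P2→P gives 9>0; P3→W gives 6>5]
(D,S,Y): not NE [P1→A gives 4>3; P3→W gives 6>2]
(D,S,Z): not NE [P1→B gives 7>3; P2→Q gives 9>0; P3→W gives 6>3]
(D,S,W): not NE [P1→C gives 9>4; P2→P gives 6>2]

PSNE: ∅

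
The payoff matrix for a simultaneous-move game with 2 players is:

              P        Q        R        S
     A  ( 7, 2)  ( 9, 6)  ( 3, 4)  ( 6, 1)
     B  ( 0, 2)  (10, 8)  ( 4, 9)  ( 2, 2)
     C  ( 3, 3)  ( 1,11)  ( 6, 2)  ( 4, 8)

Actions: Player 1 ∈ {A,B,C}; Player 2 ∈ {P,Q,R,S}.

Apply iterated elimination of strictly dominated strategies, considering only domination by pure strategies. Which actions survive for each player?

IESDS → P1:{B,C} P2:{Q,R}

P2 drop P (Q beats it: A:6>2 B:8>2 C:11>3)
P2 drop S (Q beats it: A:6>1 B:8>2 C:11>8)
P1 drop A (B beats it: Q:10>9 R:4>3)
P1→{B,C} P2→{Q,R}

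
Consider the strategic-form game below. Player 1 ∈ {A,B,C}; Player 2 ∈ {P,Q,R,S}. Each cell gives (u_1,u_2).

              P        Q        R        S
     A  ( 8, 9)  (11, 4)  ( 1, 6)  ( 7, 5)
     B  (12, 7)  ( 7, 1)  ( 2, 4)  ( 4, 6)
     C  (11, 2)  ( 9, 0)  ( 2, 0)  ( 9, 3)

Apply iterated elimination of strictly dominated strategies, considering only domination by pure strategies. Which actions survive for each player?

P2 drop Q (P beats it: A:9>4 B:7>1 C:2>0)
P1 drop A (C beats it: P:11>8 R:2>1 S:9>7)
P2 drop R (P beats it: B:7>4 C:2>0)
P1→{B,C} P2→{P,S}

IESDS → P1:{B,C} P2:{P,S}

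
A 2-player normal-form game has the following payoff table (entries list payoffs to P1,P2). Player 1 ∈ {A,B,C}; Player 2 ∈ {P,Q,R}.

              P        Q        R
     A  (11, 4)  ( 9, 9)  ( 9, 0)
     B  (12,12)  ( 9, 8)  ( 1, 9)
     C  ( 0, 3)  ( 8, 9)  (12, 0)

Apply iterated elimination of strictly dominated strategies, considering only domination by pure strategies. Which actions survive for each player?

P2 drop R (P beats it: A:4>0 B:12>9 C:3>0)
P1 drop C (A beats it: P:11>0 Q:9>8)
P1→{A,B} P2→{P,Q}

Survivors P1:{A,B} P2:{P,Q}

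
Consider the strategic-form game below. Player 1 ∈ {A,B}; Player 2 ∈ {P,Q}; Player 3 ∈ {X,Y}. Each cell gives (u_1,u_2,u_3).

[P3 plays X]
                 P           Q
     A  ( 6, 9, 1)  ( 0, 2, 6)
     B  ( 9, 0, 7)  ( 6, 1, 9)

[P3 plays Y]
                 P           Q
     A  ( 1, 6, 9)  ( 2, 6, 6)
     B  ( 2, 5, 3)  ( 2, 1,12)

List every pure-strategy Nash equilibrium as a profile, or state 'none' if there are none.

PSNE = {(A,Q,Y)}

(A,P,X): not NE [P1→B gives 9>6; P3→Y gives 9>1]
(A,P,Y): not NE [P1→B gives 2>1]
(A,Q,X): not NE [P1→B gives 6>0; P2→P gives 9>2]
(A,Q,Y): NE
(B,P,X): not NE [P2→Q gives 1>0]
(B,P,Y): not NE [P3→X gives 7>3]
(B,Q,X): not NE [P3→Y gives 12>9]
(B,Q,Y): not NE [P2→P gives 5>1]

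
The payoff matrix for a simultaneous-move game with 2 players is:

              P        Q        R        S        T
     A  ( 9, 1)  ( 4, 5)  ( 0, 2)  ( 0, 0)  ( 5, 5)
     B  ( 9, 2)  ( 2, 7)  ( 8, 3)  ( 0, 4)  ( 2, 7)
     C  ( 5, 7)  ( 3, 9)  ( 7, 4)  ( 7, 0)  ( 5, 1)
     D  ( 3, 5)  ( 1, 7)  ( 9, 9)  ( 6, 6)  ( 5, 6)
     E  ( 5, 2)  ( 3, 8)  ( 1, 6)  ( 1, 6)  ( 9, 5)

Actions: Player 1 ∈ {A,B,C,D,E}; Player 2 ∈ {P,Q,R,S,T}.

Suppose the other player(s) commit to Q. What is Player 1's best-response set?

u_1(A vs Q) = 4
u_1(B vs Q) = 2
u_1(C vs Q) = 3
u_1(D vs Q) = 1
u_1(E vs Q) = 3
max payoff 4 at {A}

P1 best: {A}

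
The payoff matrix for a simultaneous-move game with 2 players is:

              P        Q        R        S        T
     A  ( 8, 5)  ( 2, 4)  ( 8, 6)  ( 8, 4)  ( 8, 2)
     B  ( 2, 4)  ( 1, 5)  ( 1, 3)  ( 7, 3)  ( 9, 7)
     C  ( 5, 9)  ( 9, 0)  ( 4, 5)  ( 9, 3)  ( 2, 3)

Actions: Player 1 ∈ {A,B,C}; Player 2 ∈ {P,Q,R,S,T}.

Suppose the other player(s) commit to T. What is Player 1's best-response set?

P1 best: {B}

u_1(A vs T) = 8
u_1(B vs T) = 9
u_1(C vs T) = 2
max payoff 9 at {B}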